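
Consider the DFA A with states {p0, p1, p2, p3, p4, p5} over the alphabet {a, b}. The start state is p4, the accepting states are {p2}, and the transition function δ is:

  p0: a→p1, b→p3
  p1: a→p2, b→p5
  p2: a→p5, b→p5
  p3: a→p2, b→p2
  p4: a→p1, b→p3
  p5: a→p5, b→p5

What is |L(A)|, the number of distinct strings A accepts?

3

The useful subgraph on states {p1, p2, p3, p4} is acyclic, so L(A) is finite; the longest accepting path visits 3 useful states, giving maximum string length 2.
Counting accepting paths from p4 by length: 3 of length 2. Total 3.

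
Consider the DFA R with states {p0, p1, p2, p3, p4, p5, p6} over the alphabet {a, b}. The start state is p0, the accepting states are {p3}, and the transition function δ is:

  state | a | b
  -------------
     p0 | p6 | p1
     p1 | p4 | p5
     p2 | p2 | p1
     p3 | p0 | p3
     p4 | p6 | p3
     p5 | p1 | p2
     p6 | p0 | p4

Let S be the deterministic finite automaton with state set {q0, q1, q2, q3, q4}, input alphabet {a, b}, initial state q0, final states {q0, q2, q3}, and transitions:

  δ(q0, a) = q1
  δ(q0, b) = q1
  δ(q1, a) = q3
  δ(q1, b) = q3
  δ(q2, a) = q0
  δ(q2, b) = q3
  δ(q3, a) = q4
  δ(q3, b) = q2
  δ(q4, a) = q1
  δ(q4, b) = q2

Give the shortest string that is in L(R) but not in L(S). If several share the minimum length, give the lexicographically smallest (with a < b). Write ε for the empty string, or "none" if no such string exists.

The string aabab is accepted by R but not by S.
No shorter string lies in the difference, and aabab is the lexicographically first length-5 string in L(R) \ L(S).

aabab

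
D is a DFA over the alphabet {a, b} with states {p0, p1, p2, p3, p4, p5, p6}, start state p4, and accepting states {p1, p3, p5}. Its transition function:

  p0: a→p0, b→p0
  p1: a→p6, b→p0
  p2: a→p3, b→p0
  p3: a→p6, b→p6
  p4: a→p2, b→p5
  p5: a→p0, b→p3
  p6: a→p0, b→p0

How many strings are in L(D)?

3

The useful subgraph on states {p2, p3, p4, p5} is acyclic, so L(D) is finite; the longest accepting path visits 3 useful states, giving maximum string length 2.
Counting accepting paths from p4 by length: 1 of length 1, 2 of length 2. Total 3.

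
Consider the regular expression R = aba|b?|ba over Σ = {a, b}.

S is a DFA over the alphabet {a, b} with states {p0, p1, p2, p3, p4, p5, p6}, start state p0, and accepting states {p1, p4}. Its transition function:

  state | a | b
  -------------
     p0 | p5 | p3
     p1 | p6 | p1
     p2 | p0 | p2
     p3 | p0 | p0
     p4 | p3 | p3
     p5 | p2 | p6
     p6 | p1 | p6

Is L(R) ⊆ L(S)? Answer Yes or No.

The empty string ε is in L(R) but not in L(S).
So L(R) ⊄ L(S).

No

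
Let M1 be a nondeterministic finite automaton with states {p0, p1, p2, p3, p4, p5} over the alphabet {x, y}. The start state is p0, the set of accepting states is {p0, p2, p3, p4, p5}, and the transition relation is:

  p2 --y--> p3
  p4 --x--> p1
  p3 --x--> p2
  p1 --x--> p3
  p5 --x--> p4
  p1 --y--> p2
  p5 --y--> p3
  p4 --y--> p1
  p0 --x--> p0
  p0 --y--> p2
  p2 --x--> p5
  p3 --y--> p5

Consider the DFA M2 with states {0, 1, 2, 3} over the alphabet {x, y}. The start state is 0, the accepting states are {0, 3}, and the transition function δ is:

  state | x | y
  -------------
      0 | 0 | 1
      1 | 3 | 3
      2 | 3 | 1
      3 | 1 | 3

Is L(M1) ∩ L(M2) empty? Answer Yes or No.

The empty string ε is accepted by both M1 and M2.
Hence L(M1) ∩ L(M2) ≠ ∅.

No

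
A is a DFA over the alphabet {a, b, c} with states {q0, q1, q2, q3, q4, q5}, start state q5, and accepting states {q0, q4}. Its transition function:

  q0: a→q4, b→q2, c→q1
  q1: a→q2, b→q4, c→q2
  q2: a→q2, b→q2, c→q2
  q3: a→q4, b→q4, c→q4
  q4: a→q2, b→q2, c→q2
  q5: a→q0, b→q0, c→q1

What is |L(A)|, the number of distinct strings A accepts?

7

The useful subgraph on states {q0, q1, q4, q5} is acyclic, so L(A) is finite; the longest accepting path visits 4 useful states, giving maximum string length 3.
Counting accepting paths from q5 by length: 2 of length 1, 3 of length 2, 2 of length 3. Total 7.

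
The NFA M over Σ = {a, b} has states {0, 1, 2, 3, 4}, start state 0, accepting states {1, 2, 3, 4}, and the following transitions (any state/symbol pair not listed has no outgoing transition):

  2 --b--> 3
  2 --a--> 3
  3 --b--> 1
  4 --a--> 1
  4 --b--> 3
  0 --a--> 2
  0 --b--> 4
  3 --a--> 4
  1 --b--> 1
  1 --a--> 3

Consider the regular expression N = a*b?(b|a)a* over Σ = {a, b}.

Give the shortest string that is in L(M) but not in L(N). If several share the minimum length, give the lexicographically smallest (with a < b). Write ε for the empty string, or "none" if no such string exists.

The string bab is accepted by M but not by N.
No shorter string lies in the difference, and bab is the lexicographically first length-3 string in L(M) \ L(N).

bab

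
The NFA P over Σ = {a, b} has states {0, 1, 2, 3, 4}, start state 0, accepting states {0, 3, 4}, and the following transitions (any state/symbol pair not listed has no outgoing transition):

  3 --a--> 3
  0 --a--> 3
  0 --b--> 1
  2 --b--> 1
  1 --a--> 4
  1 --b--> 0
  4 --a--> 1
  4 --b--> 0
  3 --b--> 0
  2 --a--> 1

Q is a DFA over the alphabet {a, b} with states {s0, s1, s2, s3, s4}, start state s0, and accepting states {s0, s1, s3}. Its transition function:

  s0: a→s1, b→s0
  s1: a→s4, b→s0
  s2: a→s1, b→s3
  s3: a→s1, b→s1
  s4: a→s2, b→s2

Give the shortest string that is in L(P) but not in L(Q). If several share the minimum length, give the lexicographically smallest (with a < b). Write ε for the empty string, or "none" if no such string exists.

aa

The string aa is accepted by P but not by Q.
No shorter string lies in the difference, and aa is the lexicographically first length-2 string in L(P) \ L(Q).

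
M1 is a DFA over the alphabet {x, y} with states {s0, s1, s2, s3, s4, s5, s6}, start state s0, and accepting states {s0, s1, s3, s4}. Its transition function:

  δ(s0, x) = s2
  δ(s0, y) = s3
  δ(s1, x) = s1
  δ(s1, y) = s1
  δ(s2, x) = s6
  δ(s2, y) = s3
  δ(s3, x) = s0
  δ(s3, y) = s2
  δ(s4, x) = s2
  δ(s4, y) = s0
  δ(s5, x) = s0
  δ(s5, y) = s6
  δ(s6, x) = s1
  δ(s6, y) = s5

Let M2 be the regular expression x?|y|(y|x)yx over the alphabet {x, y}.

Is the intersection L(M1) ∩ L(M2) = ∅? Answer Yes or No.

No

The empty string ε is accepted by both M1 and M2.
Hence L(M1) ∩ L(M2) ≠ ∅.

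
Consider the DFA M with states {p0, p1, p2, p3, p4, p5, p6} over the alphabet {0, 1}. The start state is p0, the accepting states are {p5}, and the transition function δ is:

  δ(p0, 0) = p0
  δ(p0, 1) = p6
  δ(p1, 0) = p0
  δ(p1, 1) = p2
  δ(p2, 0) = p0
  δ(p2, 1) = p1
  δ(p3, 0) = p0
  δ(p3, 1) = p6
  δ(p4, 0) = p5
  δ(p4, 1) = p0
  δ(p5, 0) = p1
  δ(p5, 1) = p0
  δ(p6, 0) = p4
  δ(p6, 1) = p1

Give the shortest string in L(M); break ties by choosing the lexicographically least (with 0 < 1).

100

A breadth-first search from p0 reaches an accepting state first via the path p0 → p6 → p4 → p5 on input 100.
No string of length < 3 is accepted (BFS exhausts all shorter strings without reaching an accepting state), and 100 is the lexicographically least accepting string of length 3.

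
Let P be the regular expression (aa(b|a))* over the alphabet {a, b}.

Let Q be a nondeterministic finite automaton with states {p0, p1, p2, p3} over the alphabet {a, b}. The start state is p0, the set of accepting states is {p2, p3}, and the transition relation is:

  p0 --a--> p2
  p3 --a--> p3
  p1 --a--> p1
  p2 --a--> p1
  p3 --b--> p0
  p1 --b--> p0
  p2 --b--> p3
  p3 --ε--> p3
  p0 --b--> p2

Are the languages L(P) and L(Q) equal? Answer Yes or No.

The empty string ε is accepted by P but rejected by Q.
So L(P) ≠ L(Q).

No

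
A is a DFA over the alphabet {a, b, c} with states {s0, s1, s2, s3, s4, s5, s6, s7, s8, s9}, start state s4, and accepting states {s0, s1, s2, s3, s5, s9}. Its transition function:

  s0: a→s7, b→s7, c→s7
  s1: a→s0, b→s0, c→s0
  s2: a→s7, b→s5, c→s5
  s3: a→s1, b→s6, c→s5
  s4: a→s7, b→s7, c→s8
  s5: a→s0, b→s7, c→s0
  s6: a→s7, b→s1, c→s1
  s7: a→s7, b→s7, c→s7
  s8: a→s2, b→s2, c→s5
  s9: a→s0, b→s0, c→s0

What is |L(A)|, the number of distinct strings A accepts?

The useful subgraph on states {s0, s2, s4, s5, s8} is acyclic, so L(A) is finite; the longest accepting path visits 5 useful states, giving maximum string length 4.
Counting accepting paths from s4 by length: 3 of length 2, 6 of length 3, 8 of length 4. Total 17.

17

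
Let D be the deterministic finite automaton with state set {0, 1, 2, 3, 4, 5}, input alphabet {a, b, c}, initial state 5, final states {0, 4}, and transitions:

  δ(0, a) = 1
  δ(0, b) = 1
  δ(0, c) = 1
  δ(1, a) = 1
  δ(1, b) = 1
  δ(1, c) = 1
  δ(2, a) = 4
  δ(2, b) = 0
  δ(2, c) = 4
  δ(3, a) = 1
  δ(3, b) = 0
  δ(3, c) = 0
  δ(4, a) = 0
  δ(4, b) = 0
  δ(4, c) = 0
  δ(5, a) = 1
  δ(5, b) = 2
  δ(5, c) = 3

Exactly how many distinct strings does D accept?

The useful subgraph on states {0, 2, 3, 4, 5} is acyclic, so L(D) is finite; the longest accepting path visits 4 useful states, giving maximum string length 3.
Counting accepting paths from 5 by length: 5 of length 2, 6 of length 3. Total 11.

11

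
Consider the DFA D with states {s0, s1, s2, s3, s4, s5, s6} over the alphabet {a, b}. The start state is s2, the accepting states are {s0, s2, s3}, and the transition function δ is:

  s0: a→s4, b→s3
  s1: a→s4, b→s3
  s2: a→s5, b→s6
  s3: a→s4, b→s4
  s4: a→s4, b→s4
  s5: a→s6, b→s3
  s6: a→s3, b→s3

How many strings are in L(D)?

6

The useful subgraph on states {s2, s3, s5, s6} is acyclic, so L(D) is finite; the longest accepting path visits 4 useful states, giving maximum string length 3.
Counting accepting paths from s2 by length: 1 of length 0, 3 of length 2, 2 of length 3. Total 6.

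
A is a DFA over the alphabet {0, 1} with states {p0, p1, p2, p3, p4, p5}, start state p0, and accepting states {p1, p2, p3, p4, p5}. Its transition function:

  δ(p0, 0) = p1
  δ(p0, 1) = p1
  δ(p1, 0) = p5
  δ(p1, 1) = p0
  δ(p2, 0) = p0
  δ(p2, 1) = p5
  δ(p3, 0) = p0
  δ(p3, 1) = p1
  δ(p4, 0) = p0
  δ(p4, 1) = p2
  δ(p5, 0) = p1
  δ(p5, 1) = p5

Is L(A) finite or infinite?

State p0 is reachable from the start and can reach an accepting state, and it lies on the cycle p0 → p1 → p0.
Traversing that cycle any number of times yields accepted strings of unbounded length, so the language is infinite.

infinite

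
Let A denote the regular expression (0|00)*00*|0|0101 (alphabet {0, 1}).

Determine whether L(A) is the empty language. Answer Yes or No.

No

The string 0 matches the expression, so it belongs to L(A).
Since L(A) contains at least one string, it is not empty.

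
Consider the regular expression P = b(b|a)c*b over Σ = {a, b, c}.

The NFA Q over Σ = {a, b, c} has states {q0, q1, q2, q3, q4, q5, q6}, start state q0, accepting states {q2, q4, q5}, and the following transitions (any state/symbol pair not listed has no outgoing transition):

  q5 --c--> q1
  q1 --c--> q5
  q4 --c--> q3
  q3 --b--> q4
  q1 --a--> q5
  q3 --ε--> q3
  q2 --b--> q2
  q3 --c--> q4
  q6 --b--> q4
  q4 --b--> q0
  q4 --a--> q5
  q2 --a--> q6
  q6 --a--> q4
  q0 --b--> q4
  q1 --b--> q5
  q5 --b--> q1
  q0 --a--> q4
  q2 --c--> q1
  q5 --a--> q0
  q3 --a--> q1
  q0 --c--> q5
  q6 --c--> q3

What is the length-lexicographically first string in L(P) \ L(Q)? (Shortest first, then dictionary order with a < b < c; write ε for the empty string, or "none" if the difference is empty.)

bab

The string bab is accepted by P but not by Q.
No shorter string lies in the difference, and bab is the lexicographically first length-3 string in L(P) \ L(Q).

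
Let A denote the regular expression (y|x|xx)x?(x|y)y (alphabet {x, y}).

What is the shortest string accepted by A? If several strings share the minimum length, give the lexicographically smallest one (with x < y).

xxy

By inspection of the expression, no string of length less than 3 matches, and xxy is the lexicographically first match of length 3.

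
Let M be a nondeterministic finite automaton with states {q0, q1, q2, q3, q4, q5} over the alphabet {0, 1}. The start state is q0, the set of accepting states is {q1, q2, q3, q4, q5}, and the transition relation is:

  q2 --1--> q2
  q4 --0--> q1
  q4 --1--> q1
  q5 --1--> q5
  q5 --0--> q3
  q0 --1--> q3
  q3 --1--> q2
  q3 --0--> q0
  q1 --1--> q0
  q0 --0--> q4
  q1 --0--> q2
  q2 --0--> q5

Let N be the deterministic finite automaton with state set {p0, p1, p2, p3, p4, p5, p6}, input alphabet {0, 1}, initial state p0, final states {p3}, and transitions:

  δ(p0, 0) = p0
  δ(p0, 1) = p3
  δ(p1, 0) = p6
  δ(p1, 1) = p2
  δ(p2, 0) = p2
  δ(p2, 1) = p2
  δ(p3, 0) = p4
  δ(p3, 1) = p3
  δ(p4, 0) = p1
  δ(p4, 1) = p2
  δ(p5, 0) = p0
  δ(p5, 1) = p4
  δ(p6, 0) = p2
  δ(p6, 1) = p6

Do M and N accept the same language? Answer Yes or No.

No

The string 0 is accepted by M but rejected by N.
So L(M) ≠ L(N).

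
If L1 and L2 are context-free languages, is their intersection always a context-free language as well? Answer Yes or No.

{aⁿbⁿcᵐ : m,n≥0} and {aᵐbⁿcⁿ : m,n≥0} are both context-free, but their intersection {aⁿbⁿcⁿ : n≥0} is not (pumping lemma).

No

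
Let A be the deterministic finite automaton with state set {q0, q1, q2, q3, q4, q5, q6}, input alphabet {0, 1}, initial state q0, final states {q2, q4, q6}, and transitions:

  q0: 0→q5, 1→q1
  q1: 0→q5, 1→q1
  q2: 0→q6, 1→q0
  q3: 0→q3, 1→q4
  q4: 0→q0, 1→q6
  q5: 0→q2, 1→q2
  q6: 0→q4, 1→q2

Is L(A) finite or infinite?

infinite

State q1 is reachable from the start and can reach an accepting state, and it lies on the cycle q1 → q1.
Traversing that cycle any number of times yields accepted strings of unbounded length, so the language is infinite.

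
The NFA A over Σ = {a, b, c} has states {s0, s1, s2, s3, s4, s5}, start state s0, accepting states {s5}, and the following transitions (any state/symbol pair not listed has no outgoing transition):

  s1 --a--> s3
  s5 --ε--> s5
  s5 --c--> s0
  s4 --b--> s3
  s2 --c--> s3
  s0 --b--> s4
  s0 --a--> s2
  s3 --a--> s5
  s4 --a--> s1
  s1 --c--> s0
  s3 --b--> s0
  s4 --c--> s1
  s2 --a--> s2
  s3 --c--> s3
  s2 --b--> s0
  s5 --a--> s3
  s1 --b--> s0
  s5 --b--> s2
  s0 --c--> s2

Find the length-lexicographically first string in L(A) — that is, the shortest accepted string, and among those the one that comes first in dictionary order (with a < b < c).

A breadth-first search from s0 reaches an accepting state first via the path s0 → s2 → s3 → s5 on input aca.
No string of length < 3 is accepted (BFS exhausts all shorter strings without reaching an accepting state), and aca is the lexicographically least accepting string of length 3.

aca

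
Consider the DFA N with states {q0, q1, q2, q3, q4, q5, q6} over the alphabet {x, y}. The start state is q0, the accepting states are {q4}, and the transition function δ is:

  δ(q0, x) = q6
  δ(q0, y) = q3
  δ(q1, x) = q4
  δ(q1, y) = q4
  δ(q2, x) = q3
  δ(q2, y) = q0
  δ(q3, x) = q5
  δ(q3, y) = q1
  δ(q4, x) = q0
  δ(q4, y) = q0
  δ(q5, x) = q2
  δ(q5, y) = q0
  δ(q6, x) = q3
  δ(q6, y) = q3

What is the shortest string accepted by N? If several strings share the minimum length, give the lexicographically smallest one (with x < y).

A breadth-first search from q0 reaches an accepting state first via the path q0 → q3 → q1 → q4 on input yyx.
No string of length < 3 is accepted (BFS exhausts all shorter strings without reaching an accepting state), and yyx is the lexicographically least accepting string of length 3.

yyx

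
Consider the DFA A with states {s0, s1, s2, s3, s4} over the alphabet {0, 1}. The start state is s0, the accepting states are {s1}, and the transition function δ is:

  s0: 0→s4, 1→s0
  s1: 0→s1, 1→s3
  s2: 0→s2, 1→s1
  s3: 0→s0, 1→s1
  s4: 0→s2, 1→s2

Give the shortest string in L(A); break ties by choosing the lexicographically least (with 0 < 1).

001

A breadth-first search from s0 reaches an accepting state first via the path s0 → s4 → s2 → s1 on input 001.
No string of length < 3 is accepted (BFS exhausts all shorter strings without reaching an accepting state), and 001 is the lexicographically least accepting string of length 3.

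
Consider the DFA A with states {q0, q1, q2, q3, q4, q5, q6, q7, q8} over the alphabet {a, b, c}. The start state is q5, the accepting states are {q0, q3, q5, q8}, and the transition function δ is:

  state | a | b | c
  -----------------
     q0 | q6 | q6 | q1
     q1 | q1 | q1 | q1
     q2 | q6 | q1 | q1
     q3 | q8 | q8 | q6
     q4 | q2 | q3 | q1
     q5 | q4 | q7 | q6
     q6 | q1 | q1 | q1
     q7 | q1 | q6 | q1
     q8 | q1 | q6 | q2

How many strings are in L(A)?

The useful subgraph on states {q3, q4, q5, q8} is acyclic, so L(A) is finite; the longest accepting path visits 4 useful states, giving maximum string length 3.
Counting accepting paths from q5 by length: 1 of length 0, 1 of length 2, 2 of length 3. Total 4.

4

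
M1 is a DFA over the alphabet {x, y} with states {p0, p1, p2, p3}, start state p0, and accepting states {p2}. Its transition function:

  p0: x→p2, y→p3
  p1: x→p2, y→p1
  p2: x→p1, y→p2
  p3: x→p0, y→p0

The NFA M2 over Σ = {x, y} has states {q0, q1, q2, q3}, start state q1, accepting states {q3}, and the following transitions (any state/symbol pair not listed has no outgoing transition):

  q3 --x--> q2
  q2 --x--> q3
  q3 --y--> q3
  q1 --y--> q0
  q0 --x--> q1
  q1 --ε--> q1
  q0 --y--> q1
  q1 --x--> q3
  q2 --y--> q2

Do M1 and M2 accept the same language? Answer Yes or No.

Exploring the product automaton M1 × M2 from the start pair (p0, q1), following both machines on each input symbol, reaches 4 state pairs: (p0, q1), (p2, q3), (p3, q0), (p1, q2).
M1 accepts in {p2} and M2 accepts in {q3}. In every reachable pair the two components are either both accepting — (p2, q3) — or both non-accepting, so no string is accepted by exactly one of the machines: L(M1) \ L(M2) and L(M2) \ L(M1) are both empty.
Hence every string is accepted by M1 iff it is accepted by M2, and the two languages coincide.

Yes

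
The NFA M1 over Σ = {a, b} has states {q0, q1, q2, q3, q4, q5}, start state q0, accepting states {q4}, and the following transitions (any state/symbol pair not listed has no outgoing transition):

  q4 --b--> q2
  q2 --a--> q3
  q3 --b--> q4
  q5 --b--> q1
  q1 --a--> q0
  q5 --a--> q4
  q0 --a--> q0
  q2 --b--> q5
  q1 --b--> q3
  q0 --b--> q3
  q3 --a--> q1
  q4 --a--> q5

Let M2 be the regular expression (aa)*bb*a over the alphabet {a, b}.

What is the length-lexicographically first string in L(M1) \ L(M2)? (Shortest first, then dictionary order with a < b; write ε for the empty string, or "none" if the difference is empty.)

bb

The string bb is accepted by M1 but not by M2.
No shorter string lies in the difference, and bb is the lexicographically first length-2 string in L(M1) \ L(M2).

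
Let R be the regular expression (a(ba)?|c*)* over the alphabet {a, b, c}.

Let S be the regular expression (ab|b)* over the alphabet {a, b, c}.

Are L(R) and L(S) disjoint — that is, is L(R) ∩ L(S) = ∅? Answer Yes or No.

The empty string ε is accepted by both R and S.
Hence L(R) ∩ L(S) ≠ ∅.

No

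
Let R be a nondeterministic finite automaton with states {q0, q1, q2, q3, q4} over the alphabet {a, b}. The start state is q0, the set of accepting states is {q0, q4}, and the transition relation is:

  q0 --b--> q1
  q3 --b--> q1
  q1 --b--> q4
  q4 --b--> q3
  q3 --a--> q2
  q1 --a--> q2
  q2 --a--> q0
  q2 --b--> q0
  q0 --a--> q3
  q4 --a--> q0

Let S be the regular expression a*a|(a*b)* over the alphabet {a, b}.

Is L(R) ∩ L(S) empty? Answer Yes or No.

No

The empty string ε is accepted by both R and S.
Hence L(R) ∩ L(S) ≠ ∅.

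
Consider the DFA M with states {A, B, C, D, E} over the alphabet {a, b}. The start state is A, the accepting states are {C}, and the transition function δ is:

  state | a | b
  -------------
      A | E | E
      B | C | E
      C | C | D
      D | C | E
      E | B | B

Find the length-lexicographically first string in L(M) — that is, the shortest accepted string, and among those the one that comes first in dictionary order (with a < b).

aaa

A breadth-first search from A reaches an accepting state first via the path A → E → B → C on input aaa.
No string of length < 3 is accepted (BFS exhausts all shorter strings without reaching an accepting state), and aaa is the lexicographically least accepting string of length 3.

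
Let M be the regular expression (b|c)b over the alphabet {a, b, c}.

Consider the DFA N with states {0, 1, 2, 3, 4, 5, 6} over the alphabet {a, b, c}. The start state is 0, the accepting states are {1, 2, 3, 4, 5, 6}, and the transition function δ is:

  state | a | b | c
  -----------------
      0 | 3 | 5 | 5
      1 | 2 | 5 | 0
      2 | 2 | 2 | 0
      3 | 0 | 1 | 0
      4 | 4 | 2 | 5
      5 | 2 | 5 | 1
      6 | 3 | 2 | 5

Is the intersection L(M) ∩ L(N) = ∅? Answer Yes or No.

The string bb is accepted by both M and N.
Hence L(M) ∩ L(N) ≠ ∅.

No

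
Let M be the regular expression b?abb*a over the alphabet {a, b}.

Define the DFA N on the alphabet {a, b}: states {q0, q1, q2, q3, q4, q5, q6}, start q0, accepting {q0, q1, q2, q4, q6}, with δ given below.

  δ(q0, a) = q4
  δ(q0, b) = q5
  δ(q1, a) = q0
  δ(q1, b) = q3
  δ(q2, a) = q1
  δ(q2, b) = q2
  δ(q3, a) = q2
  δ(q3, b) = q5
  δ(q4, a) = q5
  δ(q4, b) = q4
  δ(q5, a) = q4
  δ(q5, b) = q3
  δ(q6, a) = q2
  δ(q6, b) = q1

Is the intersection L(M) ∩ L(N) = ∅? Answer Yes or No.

Converting the expression M to a DFA (subset construction, then merging equivalent states) gives the minimal DFA with states {m0, m1, m2, m3, m4, m5}, start state m0, accepting states {m5} and transitions m0: a→m1, b→m2; m1: a→m3, b→m4; m2: a→m1, b→m3; m3: a→m3, b→m3; m4: a→m5, b→m4; m5: a→m3, b→m3.
Exploring the product automaton M × N from the start pair (m0, q0), following both machines on each input symbol, reaches 11 state pairs: (m0, q0), (m1, q4), (m2, q5), (m3, q5), (m4, q4), (m3, q3), (m3, q4), (m5, q5), (m3, q2), (m3, q1), (m3, q0).
M accepts in {m5} and N accepts in {q0, q1, q2, q4, q6}; no reachable pair has both components accepting, so no string drives both machines to acceptance simultaneously and L(M) ∩ L(N) = ∅.
So no string is accepted by both, and the intersection is empty.

Yes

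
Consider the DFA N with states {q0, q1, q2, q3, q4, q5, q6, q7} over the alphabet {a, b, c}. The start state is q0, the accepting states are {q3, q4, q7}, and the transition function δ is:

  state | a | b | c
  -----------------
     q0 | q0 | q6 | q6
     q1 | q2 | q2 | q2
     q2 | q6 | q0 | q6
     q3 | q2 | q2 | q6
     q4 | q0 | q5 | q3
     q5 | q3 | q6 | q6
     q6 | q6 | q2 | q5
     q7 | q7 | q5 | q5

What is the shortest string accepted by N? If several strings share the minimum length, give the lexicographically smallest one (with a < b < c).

bca

A breadth-first search from q0 reaches an accepting state first via the path q0 → q6 → q5 → q3 on input bca.
No string of length < 3 is accepted (BFS exhausts all shorter strings without reaching an accepting state), and bca is the lexicographically least accepting string of length 3.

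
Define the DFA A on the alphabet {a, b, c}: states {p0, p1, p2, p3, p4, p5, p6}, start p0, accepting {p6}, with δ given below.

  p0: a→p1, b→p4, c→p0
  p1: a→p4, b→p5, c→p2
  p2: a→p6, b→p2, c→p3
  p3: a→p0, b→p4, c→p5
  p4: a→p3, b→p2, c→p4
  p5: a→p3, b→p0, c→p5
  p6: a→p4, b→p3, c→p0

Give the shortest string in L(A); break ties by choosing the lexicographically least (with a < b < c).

aca

A breadth-first search from p0 reaches an accepting state first via the path p0 → p1 → p2 → p6 on input aca.
No string of length < 3 is accepted (BFS exhausts all shorter strings without reaching an accepting state), and aca is the lexicographically least accepting string of length 3.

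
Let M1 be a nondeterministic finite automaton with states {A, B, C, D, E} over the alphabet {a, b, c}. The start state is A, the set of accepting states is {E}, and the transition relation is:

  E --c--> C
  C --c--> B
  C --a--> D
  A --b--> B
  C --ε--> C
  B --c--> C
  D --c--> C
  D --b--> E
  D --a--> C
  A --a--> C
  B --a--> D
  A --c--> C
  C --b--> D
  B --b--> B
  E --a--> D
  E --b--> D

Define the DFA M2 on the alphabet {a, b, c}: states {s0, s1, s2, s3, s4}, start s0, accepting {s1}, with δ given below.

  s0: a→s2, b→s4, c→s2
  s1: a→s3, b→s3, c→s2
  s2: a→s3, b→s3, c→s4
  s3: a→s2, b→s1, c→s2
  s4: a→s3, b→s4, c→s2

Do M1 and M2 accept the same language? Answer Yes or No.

Exploring the product automaton M1 × M2 from the start pair (A, s0), following both machines on each input symbol, reaches 5 state pairs: (A, s0), (C, s2), (B, s4), (D, s3), (E, s1).
M1 accepts in {E} and M2 accepts in {s1}. In every reachable pair the two components are either both accepting — (E, s1) — or both non-accepting, so no string is accepted by exactly one of the machines: L(M1) \ L(M2) and L(M2) \ L(M1) are both empty.
Hence every string is accepted by M1 iff it is accepted by M2, and the two languages coincide.

Yes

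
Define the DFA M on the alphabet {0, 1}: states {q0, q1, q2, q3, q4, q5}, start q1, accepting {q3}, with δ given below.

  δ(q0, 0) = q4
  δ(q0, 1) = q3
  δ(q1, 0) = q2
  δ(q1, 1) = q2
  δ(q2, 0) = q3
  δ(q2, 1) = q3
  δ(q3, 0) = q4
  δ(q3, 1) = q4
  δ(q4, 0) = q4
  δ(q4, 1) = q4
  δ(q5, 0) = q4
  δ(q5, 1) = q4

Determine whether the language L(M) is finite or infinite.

finite

The useful states (reachable from q1 and able to reach an accepting state) are {q1, q2, q3}.
Restricted to these states the transition graph has no cycle, so every accepting path has bounded length and L is finite.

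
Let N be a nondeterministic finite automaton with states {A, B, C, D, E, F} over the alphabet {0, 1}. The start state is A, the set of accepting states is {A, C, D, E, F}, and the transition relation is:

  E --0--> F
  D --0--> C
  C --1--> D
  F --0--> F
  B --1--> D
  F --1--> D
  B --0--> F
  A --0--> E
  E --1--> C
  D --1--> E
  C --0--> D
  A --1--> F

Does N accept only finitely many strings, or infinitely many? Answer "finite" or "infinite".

State C is reachable from the start and can reach an accepting state, and it lies on the cycle C → D → C.
Traversing that cycle any number of times yields accepted strings of unbounded length, so the language is infinite.

infinite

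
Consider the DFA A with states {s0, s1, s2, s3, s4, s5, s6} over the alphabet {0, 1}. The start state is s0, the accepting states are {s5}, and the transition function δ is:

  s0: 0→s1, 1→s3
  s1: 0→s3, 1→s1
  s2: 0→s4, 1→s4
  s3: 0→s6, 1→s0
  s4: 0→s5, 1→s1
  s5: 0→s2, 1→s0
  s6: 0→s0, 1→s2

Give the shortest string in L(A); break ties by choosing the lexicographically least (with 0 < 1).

A breadth-first search from s0 reaches an accepting state first via the path s0 → s3 → s6 → s2 → s4 → s5 on input 10100.
No string of length < 5 is accepted (BFS exhausts all shorter strings without reaching an accepting state), and 10100 is the lexicographically least accepting string of length 5.

10100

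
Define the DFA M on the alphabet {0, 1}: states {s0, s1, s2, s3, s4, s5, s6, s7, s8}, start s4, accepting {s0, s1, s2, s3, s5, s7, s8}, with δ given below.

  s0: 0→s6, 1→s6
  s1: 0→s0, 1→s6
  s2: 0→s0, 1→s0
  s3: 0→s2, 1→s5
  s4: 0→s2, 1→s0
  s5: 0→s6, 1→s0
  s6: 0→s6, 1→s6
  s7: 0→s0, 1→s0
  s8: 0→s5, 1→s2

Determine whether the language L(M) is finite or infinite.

The useful states (reachable from s4 and able to reach an accepting state) are {s0, s2, s4}.
Restricted to these states the transition graph has no cycle, so every accepting path has bounded length and L is finite.

finite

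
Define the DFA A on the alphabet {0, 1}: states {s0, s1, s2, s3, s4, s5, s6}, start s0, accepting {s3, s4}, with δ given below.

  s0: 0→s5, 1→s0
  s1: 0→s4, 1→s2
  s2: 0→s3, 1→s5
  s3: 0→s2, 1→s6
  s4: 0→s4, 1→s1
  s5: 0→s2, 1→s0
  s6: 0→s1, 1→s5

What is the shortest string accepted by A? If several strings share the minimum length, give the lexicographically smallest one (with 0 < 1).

A breadth-first search from s0 reaches an accepting state first via the path s0 → s5 → s2 → s3 on input 000.
No string of length < 3 is accepted (BFS exhausts all shorter strings without reaching an accepting state), and 000 is the lexicographically least accepting string of length 3.

000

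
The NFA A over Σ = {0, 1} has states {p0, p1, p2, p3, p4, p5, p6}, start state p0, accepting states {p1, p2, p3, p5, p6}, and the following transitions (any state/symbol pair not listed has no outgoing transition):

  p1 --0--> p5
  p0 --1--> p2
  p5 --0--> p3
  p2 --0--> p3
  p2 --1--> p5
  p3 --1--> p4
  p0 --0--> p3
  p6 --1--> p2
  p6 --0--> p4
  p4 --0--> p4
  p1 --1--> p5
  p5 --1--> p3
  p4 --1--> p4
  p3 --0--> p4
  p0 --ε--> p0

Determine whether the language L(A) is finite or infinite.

finite

The useful states (reachable from p0 and able to reach an accepting state) are {p0, p2, p3, p5}.
Restricted to these states the transition graph has no cycle, so every accepting path has bounded length and L is finite.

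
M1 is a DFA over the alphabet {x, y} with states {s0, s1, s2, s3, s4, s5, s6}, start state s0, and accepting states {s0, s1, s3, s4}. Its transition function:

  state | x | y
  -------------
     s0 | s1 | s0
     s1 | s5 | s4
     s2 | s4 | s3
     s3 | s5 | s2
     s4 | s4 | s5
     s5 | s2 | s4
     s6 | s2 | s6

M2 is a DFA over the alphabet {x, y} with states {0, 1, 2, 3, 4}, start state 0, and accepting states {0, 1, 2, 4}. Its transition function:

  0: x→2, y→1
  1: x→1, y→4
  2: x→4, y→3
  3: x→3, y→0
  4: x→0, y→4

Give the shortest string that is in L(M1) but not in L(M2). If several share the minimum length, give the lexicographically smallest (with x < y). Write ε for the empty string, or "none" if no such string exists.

The string xy is accepted by M1 but not by M2.
No shorter string lies in the difference, and xy is the lexicographically first length-2 string in L(M1) \ L(M2).

xy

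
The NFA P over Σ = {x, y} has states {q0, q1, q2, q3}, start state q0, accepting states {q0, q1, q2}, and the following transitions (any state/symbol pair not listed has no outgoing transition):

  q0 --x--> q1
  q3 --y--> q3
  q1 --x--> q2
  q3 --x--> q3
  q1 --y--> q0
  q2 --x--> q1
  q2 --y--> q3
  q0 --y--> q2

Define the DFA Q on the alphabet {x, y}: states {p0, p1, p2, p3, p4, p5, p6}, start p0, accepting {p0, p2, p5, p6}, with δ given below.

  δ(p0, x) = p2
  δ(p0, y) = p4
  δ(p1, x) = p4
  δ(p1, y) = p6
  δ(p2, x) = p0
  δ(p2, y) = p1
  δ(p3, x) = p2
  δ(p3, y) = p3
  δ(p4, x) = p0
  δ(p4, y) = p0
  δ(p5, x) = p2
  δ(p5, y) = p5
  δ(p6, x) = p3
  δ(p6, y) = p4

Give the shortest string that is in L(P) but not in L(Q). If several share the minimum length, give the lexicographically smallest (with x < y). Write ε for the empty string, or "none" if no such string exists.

y

The string y is accepted by P but not by Q.
No shorter string lies in the difference, and y is the lexicographically first length-1 string in L(P) \ L(Q).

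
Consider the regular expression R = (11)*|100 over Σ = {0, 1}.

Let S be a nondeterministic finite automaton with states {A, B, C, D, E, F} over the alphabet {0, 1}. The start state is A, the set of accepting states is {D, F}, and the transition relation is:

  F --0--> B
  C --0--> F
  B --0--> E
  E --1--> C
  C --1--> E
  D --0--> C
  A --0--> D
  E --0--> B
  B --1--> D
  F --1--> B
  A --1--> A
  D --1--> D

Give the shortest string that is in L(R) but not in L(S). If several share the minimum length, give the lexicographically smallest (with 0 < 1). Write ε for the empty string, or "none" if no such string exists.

The empty string ε is accepted by R but not by S.
Since ε is the unique shortest string, it is the required witness.

ε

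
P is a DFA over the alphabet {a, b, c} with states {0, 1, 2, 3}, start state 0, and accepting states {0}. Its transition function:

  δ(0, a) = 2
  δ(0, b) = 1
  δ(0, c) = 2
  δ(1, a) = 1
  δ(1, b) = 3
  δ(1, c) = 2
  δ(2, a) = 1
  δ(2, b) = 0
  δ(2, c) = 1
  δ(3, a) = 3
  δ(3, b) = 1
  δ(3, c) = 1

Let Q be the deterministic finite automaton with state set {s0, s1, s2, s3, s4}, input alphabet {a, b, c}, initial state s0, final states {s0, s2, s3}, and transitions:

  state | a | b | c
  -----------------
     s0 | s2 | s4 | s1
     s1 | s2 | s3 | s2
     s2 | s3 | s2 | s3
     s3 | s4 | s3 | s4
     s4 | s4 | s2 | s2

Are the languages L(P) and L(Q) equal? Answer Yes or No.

No

The string a is accepted by Q but rejected by P.
So L(P) ≠ L(Q).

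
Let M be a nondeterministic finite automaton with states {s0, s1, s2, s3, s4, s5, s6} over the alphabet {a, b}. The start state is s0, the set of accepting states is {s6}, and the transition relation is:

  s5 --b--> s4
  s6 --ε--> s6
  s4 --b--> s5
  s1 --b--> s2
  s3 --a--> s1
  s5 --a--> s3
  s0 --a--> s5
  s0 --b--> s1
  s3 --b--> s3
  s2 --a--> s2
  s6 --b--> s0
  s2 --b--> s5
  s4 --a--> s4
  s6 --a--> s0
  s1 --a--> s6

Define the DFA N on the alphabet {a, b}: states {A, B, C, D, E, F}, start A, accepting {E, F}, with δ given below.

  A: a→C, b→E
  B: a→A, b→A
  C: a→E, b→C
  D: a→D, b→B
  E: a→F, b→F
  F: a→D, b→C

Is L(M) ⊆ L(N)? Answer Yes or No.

The string aaaa is in L(M) but not in L(N).
So L(M) ⊄ L(N).

No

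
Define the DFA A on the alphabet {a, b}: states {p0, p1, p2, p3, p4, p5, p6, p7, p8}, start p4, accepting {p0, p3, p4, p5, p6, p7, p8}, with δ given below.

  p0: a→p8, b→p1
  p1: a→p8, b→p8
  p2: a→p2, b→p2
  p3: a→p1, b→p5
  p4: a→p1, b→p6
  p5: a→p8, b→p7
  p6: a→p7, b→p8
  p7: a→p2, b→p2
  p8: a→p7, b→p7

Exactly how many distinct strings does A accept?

The useful subgraph on states {p1, p4, p6, p7, p8} is acyclic, so L(A) is finite; the longest accepting path visits 4 useful states, giving maximum string length 3.
Counting accepting paths from p4 by length: 1 of length 0, 1 of length 1, 4 of length 2, 6 of length 3. Total 12.

12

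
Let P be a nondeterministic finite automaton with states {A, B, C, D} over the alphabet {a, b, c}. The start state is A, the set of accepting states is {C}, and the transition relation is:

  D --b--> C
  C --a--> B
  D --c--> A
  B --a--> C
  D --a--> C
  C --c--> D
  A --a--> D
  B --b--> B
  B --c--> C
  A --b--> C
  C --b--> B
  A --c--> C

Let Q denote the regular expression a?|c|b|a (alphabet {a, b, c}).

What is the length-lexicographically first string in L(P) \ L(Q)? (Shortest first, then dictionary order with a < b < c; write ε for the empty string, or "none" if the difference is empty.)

aa

The string aa is accepted by P but not by Q.
No shorter string lies in the difference, and aa is the lexicographically first length-2 string in L(P) \ L(Q).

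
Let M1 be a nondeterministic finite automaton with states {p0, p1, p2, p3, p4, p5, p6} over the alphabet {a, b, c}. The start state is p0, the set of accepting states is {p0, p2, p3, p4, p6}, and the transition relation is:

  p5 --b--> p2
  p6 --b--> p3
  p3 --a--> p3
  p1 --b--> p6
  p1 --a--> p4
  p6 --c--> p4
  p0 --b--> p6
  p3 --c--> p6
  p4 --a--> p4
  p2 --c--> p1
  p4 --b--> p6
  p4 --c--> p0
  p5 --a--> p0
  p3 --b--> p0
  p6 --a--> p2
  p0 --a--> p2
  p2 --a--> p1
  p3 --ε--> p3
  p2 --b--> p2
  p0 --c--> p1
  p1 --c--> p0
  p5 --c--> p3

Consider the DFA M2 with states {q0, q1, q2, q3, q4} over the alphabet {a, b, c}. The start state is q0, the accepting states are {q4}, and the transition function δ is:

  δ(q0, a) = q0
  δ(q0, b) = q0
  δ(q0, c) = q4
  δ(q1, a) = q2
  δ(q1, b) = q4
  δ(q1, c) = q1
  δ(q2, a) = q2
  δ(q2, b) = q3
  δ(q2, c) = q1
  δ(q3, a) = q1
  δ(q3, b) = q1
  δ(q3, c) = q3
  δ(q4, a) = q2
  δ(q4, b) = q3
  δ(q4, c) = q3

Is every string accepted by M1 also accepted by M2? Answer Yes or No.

The empty string ε is in L(M1) but not in L(M2).
So L(M1) ⊄ L(M2).

No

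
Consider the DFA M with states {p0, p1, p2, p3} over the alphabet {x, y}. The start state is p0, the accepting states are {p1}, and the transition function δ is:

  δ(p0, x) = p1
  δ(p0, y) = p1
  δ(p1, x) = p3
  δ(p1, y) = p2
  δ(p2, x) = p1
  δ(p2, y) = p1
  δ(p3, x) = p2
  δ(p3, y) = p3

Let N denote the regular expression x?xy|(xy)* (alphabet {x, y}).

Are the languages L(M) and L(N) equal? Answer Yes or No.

No

The string x is accepted by M but rejected by N.
So L(M) ≠ L(N).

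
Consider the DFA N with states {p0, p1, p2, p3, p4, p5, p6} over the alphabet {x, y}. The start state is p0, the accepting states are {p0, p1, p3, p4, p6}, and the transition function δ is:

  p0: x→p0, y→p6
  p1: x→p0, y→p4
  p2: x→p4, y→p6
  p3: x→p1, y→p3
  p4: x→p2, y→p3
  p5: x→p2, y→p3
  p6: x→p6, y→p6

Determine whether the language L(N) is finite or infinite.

infinite

State p0 is reachable from the start and can reach an accepting state, and it lies on the cycle p0 → p0.
Traversing that cycle any number of times yields accepted strings of unbounded length, so the language is infinite.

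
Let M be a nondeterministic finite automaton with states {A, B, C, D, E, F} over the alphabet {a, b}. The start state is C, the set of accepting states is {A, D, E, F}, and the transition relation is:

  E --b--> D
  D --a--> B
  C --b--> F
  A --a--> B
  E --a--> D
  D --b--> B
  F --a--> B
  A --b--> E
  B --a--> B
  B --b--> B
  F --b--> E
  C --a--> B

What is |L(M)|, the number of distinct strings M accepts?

The useful subgraph on states {C, D, E, F} is acyclic, so L(M) is finite; the longest accepting path visits 4 useful states, giving maximum string length 3.
Counting accepting paths from C by length: 1 of length 1, 1 of length 2, 2 of length 3. Total 4.

4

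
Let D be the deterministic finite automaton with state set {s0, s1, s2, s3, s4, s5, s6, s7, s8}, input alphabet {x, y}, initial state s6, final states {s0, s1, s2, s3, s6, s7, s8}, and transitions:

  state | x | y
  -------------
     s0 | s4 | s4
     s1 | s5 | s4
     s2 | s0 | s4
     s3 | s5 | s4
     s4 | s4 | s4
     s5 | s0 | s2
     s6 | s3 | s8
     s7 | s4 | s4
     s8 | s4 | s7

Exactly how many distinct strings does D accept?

The useful subgraph on states {s0, s2, s3, s5, s6, s7, s8} is acyclic, so L(D) is finite; the longest accepting path visits 5 useful states, giving maximum string length 4.
Counting accepting paths from s6 by length: 1 of length 0, 2 of length 1, 1 of length 2, 2 of length 3, 1 of length 4. Total 7.

7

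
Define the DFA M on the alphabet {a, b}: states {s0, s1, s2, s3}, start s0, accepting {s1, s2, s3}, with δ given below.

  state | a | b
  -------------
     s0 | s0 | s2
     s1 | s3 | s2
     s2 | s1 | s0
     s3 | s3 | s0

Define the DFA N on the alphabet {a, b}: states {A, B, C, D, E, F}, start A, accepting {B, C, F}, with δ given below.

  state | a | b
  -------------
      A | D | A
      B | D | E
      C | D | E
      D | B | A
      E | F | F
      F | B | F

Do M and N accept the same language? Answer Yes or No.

No

The string b is accepted by M but rejected by N.
So L(M) ≠ L(N).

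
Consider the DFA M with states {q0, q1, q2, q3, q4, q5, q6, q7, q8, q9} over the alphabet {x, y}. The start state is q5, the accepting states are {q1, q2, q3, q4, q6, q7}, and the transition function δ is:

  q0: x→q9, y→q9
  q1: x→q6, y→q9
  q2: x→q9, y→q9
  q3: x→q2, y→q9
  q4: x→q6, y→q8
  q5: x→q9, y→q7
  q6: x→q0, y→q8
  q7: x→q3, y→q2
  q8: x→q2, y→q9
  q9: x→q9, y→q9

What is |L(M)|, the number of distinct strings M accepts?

The useful subgraph on states {q2, q3, q5, q7} is acyclic, so L(M) is finite; the longest accepting path visits 4 useful states, giving maximum string length 3.
Counting accepting paths from q5 by length: 1 of length 1, 2 of length 2, 1 of length 3. Total 4.

4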